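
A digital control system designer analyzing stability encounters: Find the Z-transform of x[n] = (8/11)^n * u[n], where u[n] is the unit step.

The Z-transform of a^n * u[n] is z/(z-a) for |z| > |a|.
Here a = 8/11, so X(z) = z/(z - (8/11)) = 11z/(11z - 8)
ROC: |z| > 8/11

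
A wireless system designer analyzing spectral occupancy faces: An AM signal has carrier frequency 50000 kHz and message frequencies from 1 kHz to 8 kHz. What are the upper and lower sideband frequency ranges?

Upper sideband (USB) = fc + [fm_low, fm_high] = 50000 + [1, 8] = [50001, 50008] kHz
Lower sideband (LSB) = fc - [fm_high, fm_low] = 50000 - [8, 1] = [49992, 49999] kHz
Total occupied spectrum: 49992 kHz to 50008 kHz (plus carrier at 50000 kHz)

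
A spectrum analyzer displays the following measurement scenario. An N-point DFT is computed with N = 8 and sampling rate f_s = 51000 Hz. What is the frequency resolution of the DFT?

DFT frequency resolution = f_s / N
= 51000 / 8 = 6375 Hz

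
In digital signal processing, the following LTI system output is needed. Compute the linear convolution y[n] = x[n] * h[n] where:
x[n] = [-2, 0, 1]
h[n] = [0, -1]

y[n] = sum_k x[k]*h[n-k]. Output length = len(x) + len(h) - 1 = 3 + 2 - 1 = 4.
y[0] = -2*0 = 0
y[1] = 0*0 + -2*-1 = 2
y[2] = 1*0 + 0*-1 = 0
y[3] = 1*-1 = -1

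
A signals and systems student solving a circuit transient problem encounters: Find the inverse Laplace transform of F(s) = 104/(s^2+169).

Standard pair: w/(s^2+w^2) <-> sin(wt)*u(t)
Recognize w^2 = 169, so w = 13; numerator 104 = 8*13.
f(t) = 8*sin(13t)*u(t)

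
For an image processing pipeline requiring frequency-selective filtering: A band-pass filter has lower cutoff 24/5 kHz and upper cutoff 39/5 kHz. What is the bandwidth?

Bandwidth = f_high - f_low
= 39/5 kHz - 24/5 kHz = 3 kHz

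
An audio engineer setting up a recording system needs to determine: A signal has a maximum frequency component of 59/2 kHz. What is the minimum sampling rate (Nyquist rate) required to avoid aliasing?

By the Nyquist-Shannon sampling theorem,
the minimum sampling rate (Nyquist rate) must be at least 2 * f_max.
Nyquist rate = 2 * 59/2 kHz = 59 kHz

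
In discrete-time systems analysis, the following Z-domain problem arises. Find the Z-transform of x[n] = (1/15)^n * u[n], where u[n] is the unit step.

The Z-transform of a^n * u[n] is z/(z-a) for |z| > |a|.
Here a = 1/15, so X(z) = z/(z - (1/15)) = 15z/(15z - 1)
ROC: |z| > 1/15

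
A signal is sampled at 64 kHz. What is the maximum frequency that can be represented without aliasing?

The maximum frequency that can be represented without aliasing
is the Nyquist frequency: f_max = f_s / 2 = 64 kHz / 2 = 32 kHz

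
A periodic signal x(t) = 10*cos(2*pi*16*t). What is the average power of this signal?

Average power of A*cos(wt) is A^2/2.
P = 10^2 / 2 = 100/2 = 50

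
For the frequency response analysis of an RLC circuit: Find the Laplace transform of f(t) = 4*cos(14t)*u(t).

Standard pair: cos(wt)*u(t) <-> s/(s^2+w^2)
With w = 14: L{4*cos(14t)*u(t)} = 4s/(s^2+196)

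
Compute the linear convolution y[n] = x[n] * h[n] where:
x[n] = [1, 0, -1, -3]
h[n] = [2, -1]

y[n] = sum_k x[k]*h[n-k]. Output length = len(x) + len(h) - 1 = 4 + 2 - 1 = 5.
y[0] = 1*2 = 2
y[1] = 0*2 + 1*-1 = -1
y[2] = -1*2 + 0*-1 = -2
y[3] = -3*2 + -1*-1 = -5
y[4] = -3*-1 = 3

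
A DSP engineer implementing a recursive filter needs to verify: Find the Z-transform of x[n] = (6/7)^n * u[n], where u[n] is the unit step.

The Z-transform of a^n * u[n] is z/(z-a) for |z| > |a|.
Here a = 6/7, so X(z) = z/(z - (6/7)) = 7z/(7z - 6)
ROC: |z| > 6/7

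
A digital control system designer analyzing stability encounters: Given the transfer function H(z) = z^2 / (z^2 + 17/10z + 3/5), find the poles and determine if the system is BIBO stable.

Poles are roots of the denominator: z^2 + 17/10z + 3/5 = 0.
Quadratic formula: z = [-(17/10) +/- sqrt((17/10)^2 - 4*(3/5))] / 2
Discriminant = 289/100 - 12/5 = 49/100; sqrt = 7/10.
z = (-17/10 +/- 7/10) / 2 => z = -1/2 or z = -6/5.
|p1| = 6/5, |p2| = 1/2.
For BIBO stability, all poles must lie inside the unit circle (|p| < 1).
System is UNSTABLE since at least one |p| >= 1.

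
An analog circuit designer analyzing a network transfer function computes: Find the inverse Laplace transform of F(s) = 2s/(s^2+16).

Standard pair: s/(s^2+w^2) <-> cos(wt)*u(t)
With k=2, w=4: f(t) = 2*cos(4t)*u(t)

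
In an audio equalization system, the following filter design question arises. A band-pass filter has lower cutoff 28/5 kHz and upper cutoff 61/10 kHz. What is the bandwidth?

Bandwidth = f_high - f_low
= 61/10 kHz - 28/5 kHz = 1/2 kHz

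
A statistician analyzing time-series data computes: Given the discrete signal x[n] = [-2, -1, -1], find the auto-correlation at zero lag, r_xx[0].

The auto-correlation at zero lag r_xx[0] equals the signal energy.
r_xx[0] = sum of x[n]^2 = (-2)^2 + (-1)^2 + (-1)^2
= 4 + 1 + 1 = 6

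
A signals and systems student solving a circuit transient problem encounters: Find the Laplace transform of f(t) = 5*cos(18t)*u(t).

Standard pair: cos(wt)*u(t) <-> s/(s^2+w^2)
With w = 18: L{5*cos(18t)*u(t)} = 5s/(s^2+324)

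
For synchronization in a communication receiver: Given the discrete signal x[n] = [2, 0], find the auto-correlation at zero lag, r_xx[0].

The auto-correlation at zero lag r_xx[0] equals the signal energy.
r_xx[0] = sum of x[n]^2 = 2^2 + 0^2
= 4 + 0 = 4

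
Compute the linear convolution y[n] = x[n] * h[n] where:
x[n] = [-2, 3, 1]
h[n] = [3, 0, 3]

y[n] = sum_k x[k]*h[n-k]. Output length = len(x) + len(h) - 1 = 3 + 3 - 1 = 5.
y[0] = -2*3 = -6
y[1] = 3*3 + -2*0 = 9
y[2] = 1*3 + 3*0 + -2*3 = -3
y[3] = 1*0 + 3*3 = 9
y[4] = 1*3 = 3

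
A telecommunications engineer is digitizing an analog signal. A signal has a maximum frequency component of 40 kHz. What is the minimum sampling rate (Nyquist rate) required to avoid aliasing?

By the Nyquist-Shannon sampling theorem,
the minimum sampling rate (Nyquist rate) must be at least 2 * f_max.
Nyquist rate = 2 * 40 kHz = 80 kHz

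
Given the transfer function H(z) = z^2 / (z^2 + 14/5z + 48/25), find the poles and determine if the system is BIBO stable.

Poles are roots of the denominator: z^2 + 14/5z + 48/25 = 0.
Quadratic formula: z = [-(14/5) +/- sqrt((14/5)^2 - 4*(48/25))] / 2
Discriminant = 196/25 - 192/25 = 4/25; sqrt = 2/5.
z = (-14/5 +/- 2/5) / 2 => z = -6/5 or z = -8/5.
|p1| = 8/5, |p2| = 6/5.
For BIBO stability, all poles must lie inside the unit circle (|p| < 1).
System is UNSTABLE since at least one |p| >= 1.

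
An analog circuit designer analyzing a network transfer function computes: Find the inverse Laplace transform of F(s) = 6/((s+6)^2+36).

Standard pair: w/((s+a)^2+w^2) <-> e^(-at)*sin(wt)*u(t)
With a=6, w=6: f(t) = e^(-6t)*sin(6t)*u(t)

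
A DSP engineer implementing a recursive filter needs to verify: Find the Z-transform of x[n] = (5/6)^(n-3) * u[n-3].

Time-shifting property: if X(z) = Z{x[n]}, then Z{x[n-d]} = z^(-d) * X(z)
X(z) = z/(z - 5/6) for x[n] = (5/6)^n * u[n]
Z{x[n-3]} = z^(-3) * z/(z - 5/6) = z^(-2)/(z - 5/6)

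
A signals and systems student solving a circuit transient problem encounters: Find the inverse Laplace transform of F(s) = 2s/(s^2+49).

Standard pair: s/(s^2+w^2) <-> cos(wt)*u(t)
With k=2, w=7: f(t) = 2*cos(7t)*u(t)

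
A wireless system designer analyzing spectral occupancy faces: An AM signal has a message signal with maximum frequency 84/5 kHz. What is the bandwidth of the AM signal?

In AM (double-sideband), the bandwidth is twice the message frequency.
BW = 2 * f_m = 2 * 84/5 kHz = 168/5 kHz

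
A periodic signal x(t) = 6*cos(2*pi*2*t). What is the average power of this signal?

Average power of A*cos(wt) is A^2/2.
P = 6^2 / 2 = 36/2 = 18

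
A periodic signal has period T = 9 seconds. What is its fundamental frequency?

The fundamental frequency is the reciprocal of the period.
f = 1/T = 1/(9) = 1/9 Hz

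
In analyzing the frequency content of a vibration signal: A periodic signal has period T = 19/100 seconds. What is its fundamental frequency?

The fundamental frequency is the reciprocal of the period.
f = 1/T = 1/(19/100) = 100/19 Hz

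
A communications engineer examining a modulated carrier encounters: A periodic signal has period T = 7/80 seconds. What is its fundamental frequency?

The fundamental frequency is the reciprocal of the period.
f = 1/T = 1/(7/80) = 80/7 Hz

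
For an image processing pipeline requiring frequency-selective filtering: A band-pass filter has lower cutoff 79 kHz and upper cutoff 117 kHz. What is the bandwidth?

Bandwidth = f_high - f_low
= 117 kHz - 79 kHz = 38 kHz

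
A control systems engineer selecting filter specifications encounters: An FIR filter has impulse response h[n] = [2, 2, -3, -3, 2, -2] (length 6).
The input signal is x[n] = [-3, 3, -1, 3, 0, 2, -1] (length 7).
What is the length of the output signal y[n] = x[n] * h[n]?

For linear convolution, the output length is:
len(y) = len(x) + len(h) - 1 = 7 + 6 - 1 = 12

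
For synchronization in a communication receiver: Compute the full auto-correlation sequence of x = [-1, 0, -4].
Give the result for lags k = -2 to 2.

r_xx[k] = sum_m x[m]*x[m+k], indexed from 0, for k = -2 to 2:
  r_xx[-2] = x[2]*x[0] = 4
  r_xx[-1] = x[1]*x[0] + x[2]*x[1] = 0
  r_xx[0] = x[0]*x[0] + x[1]*x[1] + x[2]*x[2] = 17
  r_xx[1] = x[0]*x[1] + x[1]*x[2] = 0
  r_xx[2] = x[0]*x[2] = 4
r_xx = [4, 0, 17, 0, 4]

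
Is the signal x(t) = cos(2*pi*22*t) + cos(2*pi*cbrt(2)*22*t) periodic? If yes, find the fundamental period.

f1 = 22 Hz, f2 = 22*cbrt(2) Hz
Ratio f2/f1 = cbrt(2), which is irrational.
Since the frequency ratio is irrational, no common period exists.
The signal is not periodic.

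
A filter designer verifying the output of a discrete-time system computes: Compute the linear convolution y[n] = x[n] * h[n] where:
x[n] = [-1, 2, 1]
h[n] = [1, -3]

y[n] = sum_k x[k]*h[n-k]. Output length = len(x) + len(h) - 1 = 3 + 2 - 1 = 4.
y[0] = -1*1 = -1
y[1] = 2*1 + -1*-3 = 5
y[2] = 1*1 + 2*-3 = -5
y[3] = 1*-3 = -3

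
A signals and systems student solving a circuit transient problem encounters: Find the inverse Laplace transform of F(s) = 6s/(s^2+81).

Standard pair: s/(s^2+w^2) <-> cos(wt)*u(t)
With k=6, w=9: f(t) = 6*cos(9t)*u(t)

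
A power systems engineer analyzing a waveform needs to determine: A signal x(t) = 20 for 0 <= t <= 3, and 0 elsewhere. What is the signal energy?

Energy = integral of |x(t)|^2 dt over the signal duration
= 20^2 * 3 = 400 * 3 = 1200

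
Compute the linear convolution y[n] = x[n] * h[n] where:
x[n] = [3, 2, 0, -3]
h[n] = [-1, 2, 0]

y[n] = sum_k x[k]*h[n-k]. Output length = len(x) + len(h) - 1 = 4 + 3 - 1 = 6.
y[0] = 3*-1 = -3
y[1] = 2*-1 + 3*2 = 4
y[2] = 0*-1 + 2*2 + 3*0 = 4
y[3] = -3*-1 + 0*2 + 2*0 = 3
y[4] = -3*2 + 0*0 = -6
y[5] = -3*0 = 0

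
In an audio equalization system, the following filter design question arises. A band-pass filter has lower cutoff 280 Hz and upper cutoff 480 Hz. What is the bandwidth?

Bandwidth = f_high - f_low
= 480 Hz - 280 Hz = 200 Hz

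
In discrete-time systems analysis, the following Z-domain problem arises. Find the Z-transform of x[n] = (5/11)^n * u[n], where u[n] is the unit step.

The Z-transform of a^n * u[n] is z/(z-a) for |z| > |a|.
Here a = 5/11, so X(z) = z/(z - (5/11)) = 11z/(11z - 5)
ROC: |z| > 5/11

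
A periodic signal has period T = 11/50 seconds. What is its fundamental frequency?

The fundamental frequency is the reciprocal of the period.
f = 1/T = 1/(11/50) = 50/11 Hz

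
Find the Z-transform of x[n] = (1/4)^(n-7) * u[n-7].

Time-shifting property: if X(z) = Z{x[n]}, then Z{x[n-d]} = z^(-d) * X(z)
X(z) = z/(z - 1/4) for x[n] = (1/4)^n * u[n]
Z{x[n-7]} = z^(-7) * z/(z - 1/4) = z^(-6)/(z - 1/4)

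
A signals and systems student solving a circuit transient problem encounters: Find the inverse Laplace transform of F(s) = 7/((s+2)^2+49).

Standard pair: w/((s+a)^2+w^2) <-> e^(-at)*sin(wt)*u(t)
With a=2, w=7: f(t) = e^(-2t)*sin(7t)*u(t)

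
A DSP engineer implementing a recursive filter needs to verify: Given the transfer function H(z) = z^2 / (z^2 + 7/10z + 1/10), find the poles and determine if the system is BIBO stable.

Poles are roots of the denominator: z^2 + 7/10z + 1/10 = 0.
Quadratic formula: z = [-(7/10) +/- sqrt((7/10)^2 - 4*(1/10))] / 2
Discriminant = 49/100 - 2/5 = 9/100; sqrt = 3/10.
z = (-7/10 +/- 3/10) / 2 => z = -1/5 or z = -1/2.
|p1| = 1/5, |p2| = 1/2.
For BIBO stability, all poles must lie inside the unit circle (|p| < 1).
System is STABLE since both |p| < 1.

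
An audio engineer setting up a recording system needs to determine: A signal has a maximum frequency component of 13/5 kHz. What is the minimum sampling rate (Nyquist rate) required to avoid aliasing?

By the Nyquist-Shannon sampling theorem,
the minimum sampling rate (Nyquist rate) must be at least 2 * f_max.
Nyquist rate = 2 * 13/5 kHz = 26/5 kHz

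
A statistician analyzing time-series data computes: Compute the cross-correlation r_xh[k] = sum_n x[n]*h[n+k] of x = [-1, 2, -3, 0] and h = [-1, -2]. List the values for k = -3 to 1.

Both sequences indexed from 0 and zero outside their support.
Lags with overlap: k = -3 to 1.
  r_xh[-3] = x[3]*h[0] = 0
  r_xh[-2] = x[2]*h[0] + x[3]*h[1] = 3
  r_xh[-1] = x[1]*h[0] + x[2]*h[1] = 4
  r_xh[0] = x[0]*h[0] + x[1]*h[1] = -3
  r_xh[1] = x[0]*h[1] = 2
r_xh = [0, 3, 4, -3, 2] (for k = -3, ..., 1)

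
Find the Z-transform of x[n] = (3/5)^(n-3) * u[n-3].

Time-shifting property: if X(z) = Z{x[n]}, then Z{x[n-d]} = z^(-d) * X(z)
X(z) = z/(z - 3/5) for x[n] = (3/5)^n * u[n]
Z{x[n-3]} = z^(-3) * z/(z - 3/5) = z^(-2)/(z - 3/5)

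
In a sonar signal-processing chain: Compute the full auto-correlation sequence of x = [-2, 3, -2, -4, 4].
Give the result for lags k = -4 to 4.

r_xx[k] = sum_m x[m]*x[m+k], indexed from 0, for k = -4 to 4:
  r_xx[-4] = x[4]*x[0] = -8
  r_xx[-3] = x[3]*x[0] + x[4]*x[1] = 20
  r_xx[-2] = x[2]*x[0] + x[3]*x[1] + x[4]*x[2] = -16
  r_xx[-1] = x[1]*x[0] + x[2]*x[1] + x[3]*x[2] + x[4]*x[3] = -20
  r_xx[0] = x[0]*x[0] + x[1]*x[1] + x[2]*x[2] + x[3]*x[3] + x[4]*x[4] = 49
  r_xx[1] = x[0]*x[1] + x[1]*x[2] + x[2]*x[3] + x[3]*x[4] = -20
  r_xx[2] = x[0]*x[2] + x[1]*x[3] + x[2]*x[4] = -16
  r_xx[3] = x[0]*x[3] + x[1]*x[4] = 20
  r_xx[4] = x[0]*x[4] = -8
r_xx = [-8, 20, -16, -20, 49, -20, -16, 20, -8]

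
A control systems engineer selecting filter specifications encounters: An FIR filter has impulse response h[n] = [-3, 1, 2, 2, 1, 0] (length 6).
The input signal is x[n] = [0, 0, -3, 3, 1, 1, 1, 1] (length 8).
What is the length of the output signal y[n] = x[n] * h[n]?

For linear convolution, the output length is:
len(y) = len(x) + len(h) - 1 = 8 + 6 - 1 = 13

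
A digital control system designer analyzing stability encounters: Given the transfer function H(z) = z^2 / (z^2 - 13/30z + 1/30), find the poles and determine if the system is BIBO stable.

Poles are roots of the denominator: z^2 - 13/30z + 1/30 = 0.
Quadratic formula: z = [-(-13/30) +/- sqrt((-13/30)^2 - 4*(1/30))] / 2
Discriminant = 169/900 - 2/15 = 49/900; sqrt = 7/30.
z = (13/30 +/- 7/30) / 2 => z = 1/3 or z = 1/10.
|p1| = 1/3, |p2| = 1/10.
For BIBO stability, all poles must lie inside the unit circle (|p| < 1).
System is STABLE since both |p| < 1.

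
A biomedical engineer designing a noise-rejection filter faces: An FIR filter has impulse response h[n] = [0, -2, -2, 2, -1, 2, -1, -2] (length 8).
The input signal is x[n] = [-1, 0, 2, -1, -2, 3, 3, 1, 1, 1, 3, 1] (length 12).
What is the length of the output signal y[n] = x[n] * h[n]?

For linear convolution, the output length is:
len(y) = len(x) + len(h) - 1 = 12 + 8 - 1 = 19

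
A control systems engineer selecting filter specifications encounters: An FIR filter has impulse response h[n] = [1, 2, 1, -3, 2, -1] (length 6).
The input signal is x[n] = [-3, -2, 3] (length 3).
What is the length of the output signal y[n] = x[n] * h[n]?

For linear convolution, the output length is:
len(y) = len(x) + len(h) - 1 = 3 + 6 - 1 = 8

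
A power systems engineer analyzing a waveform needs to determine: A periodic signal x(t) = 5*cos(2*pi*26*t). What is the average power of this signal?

Average power of A*cos(wt) is A^2/2.
P = 5^2 / 2 = 25/2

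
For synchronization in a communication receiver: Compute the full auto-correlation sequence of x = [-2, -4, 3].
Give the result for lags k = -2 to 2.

r_xx[k] = sum_m x[m]*x[m+k], indexed from 0, for k = -2 to 2:
  r_xx[-2] = x[2]*x[0] = -6
  r_xx[-1] = x[1]*x[0] + x[2]*x[1] = -4
  r_xx[0] = x[0]*x[0] + x[1]*x[1] + x[2]*x[2] = 29
  r_xx[1] = x[0]*x[1] + x[1]*x[2] = -4
  r_xx[2] = x[0]*x[2] = -6
r_xx = [-6, -4, 29, -4, -6]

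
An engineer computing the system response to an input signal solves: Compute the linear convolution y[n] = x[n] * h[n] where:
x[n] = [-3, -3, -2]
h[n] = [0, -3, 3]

y[n] = sum_k x[k]*h[n-k]. Output length = len(x) + len(h) - 1 = 3 + 3 - 1 = 5.
y[0] = -3*0 = 0
y[1] = -3*0 + -3*-3 = 9
y[2] = -2*0 + -3*-3 + -3*3 = 0
y[3] = -2*-3 + -3*3 = -3
y[4] = -2*3 = -6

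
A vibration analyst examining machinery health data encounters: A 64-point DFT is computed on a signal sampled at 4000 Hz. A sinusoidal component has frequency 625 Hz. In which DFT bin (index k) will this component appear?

DFT frequency resolution = f_s/N = 4000/64 = 125/2 Hz
Bin index k = f_signal / resolution = 625 / 125/2 = 10
The signal frequency 625 Hz falls in DFT bin k = 10.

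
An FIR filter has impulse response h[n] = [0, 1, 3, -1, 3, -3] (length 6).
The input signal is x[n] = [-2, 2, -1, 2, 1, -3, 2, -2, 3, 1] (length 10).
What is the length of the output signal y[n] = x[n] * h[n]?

For linear convolution, the output length is:
len(y) = len(x) + len(h) - 1 = 10 + 6 - 1 = 15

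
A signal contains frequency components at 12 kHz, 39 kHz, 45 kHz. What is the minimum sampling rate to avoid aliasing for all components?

The highest frequency component is f_max = 45 kHz.
Nyquist rate = 2 * f_max = 2 * 45 kHz = 90 kHz.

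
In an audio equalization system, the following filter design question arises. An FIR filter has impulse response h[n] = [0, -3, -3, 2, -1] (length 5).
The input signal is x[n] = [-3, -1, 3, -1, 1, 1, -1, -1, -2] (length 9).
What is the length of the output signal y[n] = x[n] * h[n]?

For linear convolution, the output length is:
len(y) = len(x) + len(h) - 1 = 9 + 5 - 1 = 13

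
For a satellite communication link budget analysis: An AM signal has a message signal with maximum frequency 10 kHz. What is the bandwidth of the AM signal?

In AM (double-sideband), the bandwidth is twice the message frequency.
BW = 2 * f_m = 2 * 10 kHz = 20 kHz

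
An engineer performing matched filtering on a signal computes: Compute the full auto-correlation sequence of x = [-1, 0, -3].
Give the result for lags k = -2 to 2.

r_xx[k] = sum_m x[m]*x[m+k], indexed from 0, for k = -2 to 2:
  r_xx[-2] = x[2]*x[0] = 3
  r_xx[-1] = x[1]*x[0] + x[2]*x[1] = 0
  r_xx[0] = x[0]*x[0] + x[1]*x[1] + x[2]*x[2] = 10
  r_xx[1] = x[0]*x[1] + x[1]*x[2] = 0
  r_xx[2] = x[0]*x[2] = 3
r_xx = [3, 0, 10, 0, 3]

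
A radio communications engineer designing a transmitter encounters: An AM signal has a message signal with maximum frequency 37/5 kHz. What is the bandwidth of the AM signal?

In AM (double-sideband), the bandwidth is twice the message frequency.
BW = 2 * f_m = 2 * 37/5 kHz = 74/5 kHz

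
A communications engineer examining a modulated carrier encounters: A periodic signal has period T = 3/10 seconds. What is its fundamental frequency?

The fundamental frequency is the reciprocal of the period.
f = 1/T = 1/(3/10) = 10/3 Hz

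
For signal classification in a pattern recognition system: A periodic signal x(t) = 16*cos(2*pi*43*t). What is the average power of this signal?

Average power of A*cos(wt) is A^2/2.
P = 16^2 / 2 = 256/2 = 128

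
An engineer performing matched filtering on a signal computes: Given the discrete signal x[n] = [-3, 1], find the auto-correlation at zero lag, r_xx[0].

The auto-correlation at zero lag r_xx[0] equals the signal energy.
r_xx[0] = sum of x[n]^2 = (-3)^2 + 1^2
= 9 + 1 = 10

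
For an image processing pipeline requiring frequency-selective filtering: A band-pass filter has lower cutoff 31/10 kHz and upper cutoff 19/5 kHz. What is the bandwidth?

Bandwidth = f_high - f_low
= 19/5 kHz - 31/10 kHz = 7/10 kHz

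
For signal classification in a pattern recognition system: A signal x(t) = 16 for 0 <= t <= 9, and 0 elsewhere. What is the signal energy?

Energy = integral of |x(t)|^2 dt over the signal duration
= 16^2 * 9 = 256 * 9 = 2304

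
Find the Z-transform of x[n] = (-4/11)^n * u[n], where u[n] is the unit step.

The Z-transform of a^n * u[n] is z/(z-a) for |z| > |a|.
Here a = -4/11, so X(z) = z/(z - (-4/11)) = 11z/(11z + 4)
ROC: |z| > 4/11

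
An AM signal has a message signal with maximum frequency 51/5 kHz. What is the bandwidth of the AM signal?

In AM (double-sideband), the bandwidth is twice the message frequency.
BW = 2 * f_m = 2 * 51/5 kHz = 102/5 kHz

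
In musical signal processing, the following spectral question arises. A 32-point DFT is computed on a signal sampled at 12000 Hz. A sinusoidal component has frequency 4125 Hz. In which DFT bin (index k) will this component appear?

DFT frequency resolution = f_s/N = 12000/32 = 375 Hz
Bin index k = f_signal / resolution = 4125 / 375 = 11
The signal frequency 4125 Hz falls in DFT bin k = 11.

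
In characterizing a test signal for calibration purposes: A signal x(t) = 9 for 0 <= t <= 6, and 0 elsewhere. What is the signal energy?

Energy = integral of |x(t)|^2 dt over the signal duration
= 9^2 * 6 = 81 * 6 = 486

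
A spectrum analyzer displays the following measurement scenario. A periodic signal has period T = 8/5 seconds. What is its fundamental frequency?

The fundamental frequency is the reciprocal of the period.
f = 1/T = 1/(8/5) = 5/8 Hz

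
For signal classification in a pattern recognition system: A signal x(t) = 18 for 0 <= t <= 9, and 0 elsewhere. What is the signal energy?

Energy = integral of |x(t)|^2 dt over the signal duration
= 18^2 * 9 = 324 * 9 = 2916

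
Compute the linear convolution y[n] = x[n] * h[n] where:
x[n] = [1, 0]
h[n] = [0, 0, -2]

y[n] = sum_k x[k]*h[n-k]. Output length = len(x) + len(h) - 1 = 2 + 3 - 1 = 4.
y[0] = 1*0 = 0
y[1] = 0*0 + 1*0 = 0
y[2] = 0*0 + 1*-2 = -2
y[3] = 0*-2 = 0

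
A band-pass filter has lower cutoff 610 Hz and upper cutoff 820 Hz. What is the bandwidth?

Bandwidth = f_high - f_low
= 820 Hz - 610 Hz = 210 Hz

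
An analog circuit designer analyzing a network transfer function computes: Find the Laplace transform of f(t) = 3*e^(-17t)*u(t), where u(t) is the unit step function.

Standard Laplace transform pair:
e^(-at)*u(t) <-> 1/(s+a)
With a = 17: L{3*e^(-17t)*u(t)} = 3/(s+17), ROC: Re(s) > -17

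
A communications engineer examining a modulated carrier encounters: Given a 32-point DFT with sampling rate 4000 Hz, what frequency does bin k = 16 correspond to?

The frequency of DFT bin k is: f_k = k * f_s / N
f_16 = 16 * 4000 / 32 = 2000 Hz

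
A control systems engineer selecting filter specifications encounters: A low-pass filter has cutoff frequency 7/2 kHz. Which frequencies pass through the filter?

A low-pass filter passes all frequencies below the cutoff frequency 7/2 kHz and attenuates higher frequencies.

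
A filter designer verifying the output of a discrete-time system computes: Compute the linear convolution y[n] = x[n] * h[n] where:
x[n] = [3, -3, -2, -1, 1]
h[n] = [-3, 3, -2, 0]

y[n] = sum_k x[k]*h[n-k]. Output length = len(x) + len(h) - 1 = 5 + 4 - 1 = 8.
y[0] = 3*-3 = -9
y[1] = -3*-3 + 3*3 = 18
y[2] = -2*-3 + -3*3 + 3*-2 = -9
y[3] = -1*-3 + -2*3 + -3*-2 + 3*0 = 3
y[4] = 1*-3 + -1*3 + -2*-2 + -3*0 = -2
y[5] = 1*3 + -1*-2 + -2*0 = 5
y[6] = 1*-2 + -1*0 = -2
y[7] = 1*0 = 0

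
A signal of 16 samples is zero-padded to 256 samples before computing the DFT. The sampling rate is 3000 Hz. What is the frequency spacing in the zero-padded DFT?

Original DFT: N = 16, resolution = f_s/N = 3000/16 = 375/2 Hz
Zero-padded DFT: N = 256, resolution = f_s/N = 3000/256 = 375/32 Hz
Zero-padding interpolates the spectrum (finer frequency grid)
but does NOT improve the true spectral resolution (ability to resolve close frequencies).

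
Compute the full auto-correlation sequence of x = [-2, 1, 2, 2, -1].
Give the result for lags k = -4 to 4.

r_xx[k] = sum_m x[m]*x[m+k], indexed from 0, for k = -4 to 4:
  r_xx[-4] = x[4]*x[0] = 2
  r_xx[-3] = x[3]*x[0] + x[4]*x[1] = -5
  r_xx[-2] = x[2]*x[0] + x[3]*x[1] + x[4]*x[2] = -4
  r_xx[-1] = x[1]*x[0] + x[2]*x[1] + x[3]*x[2] + x[4]*x[3] = 2
  r_xx[0] = x[0]*x[0] + x[1]*x[1] + x[2]*x[2] + x[3]*x[3] + x[4]*x[4] = 14
  r_xx[1] = x[0]*x[1] + x[1]*x[2] + x[2]*x[3] + x[3]*x[4] = 2
  r_xx[2] = x[0]*x[2] + x[1]*x[3] + x[2]*x[4] = -4
  r_xx[3] = x[0]*x[3] + x[1]*x[4] = -5
  r_xx[4] = x[0]*x[4] = 2
r_xx = [2, -5, -4, 2, 14, 2, -4, -5, 2]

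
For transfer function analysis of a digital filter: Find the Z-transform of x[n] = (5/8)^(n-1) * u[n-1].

Time-shifting property: if X(z) = Z{x[n]}, then Z{x[n-d]} = z^(-d) * X(z)
X(z) = z/(z - 5/8) for x[n] = (5/8)^n * u[n]
Z{x[n-1]} = z^(-1) * z/(z - 5/8) = 1/(z - 5/8)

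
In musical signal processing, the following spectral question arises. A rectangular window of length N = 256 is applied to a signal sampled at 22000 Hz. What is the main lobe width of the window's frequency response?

For a rectangular window of length N,
the main lobe width in frequency is 2*f_s/N.
= 2*22000/256 = 1375/8 Hz
This determines the minimum frequency separation for resolving two sinusoids.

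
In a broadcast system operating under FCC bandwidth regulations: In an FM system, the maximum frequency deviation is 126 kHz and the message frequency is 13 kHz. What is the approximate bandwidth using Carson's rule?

Carson's rule: BW = 2*(delta_f + f_m)
= 2*(126 + 13) kHz = 278 kHz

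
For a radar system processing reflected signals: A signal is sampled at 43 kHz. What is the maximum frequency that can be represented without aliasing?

The maximum frequency that can be represented without aliasing
is the Nyquist frequency: f_max = f_s / 2 = 43 kHz / 2 = 43/2 kHz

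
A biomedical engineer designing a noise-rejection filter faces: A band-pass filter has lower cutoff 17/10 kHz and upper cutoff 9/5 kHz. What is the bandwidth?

Bandwidth = f_high - f_low
= 9/5 kHz - 17/10 kHz = 1/10 kHz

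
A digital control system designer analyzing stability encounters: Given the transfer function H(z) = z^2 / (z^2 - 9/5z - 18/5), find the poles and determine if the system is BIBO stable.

Poles are roots of the denominator: z^2 - 9/5z - 18/5 = 0.
Quadratic formula: z = [-(-9/5) +/- sqrt((-9/5)^2 - 4*(-18/5))] / 2
Discriminant = 81/25 + 72/5 = 441/25; sqrt = 21/5.
z = (9/5 +/- 21/5) / 2 => z = 3 or z = -6/5.
|p1| = 6/5, |p2| = 3.
For BIBO stability, all poles must lie inside the unit circle (|p| < 1).
System is UNSTABLE since at least one |p| >= 1.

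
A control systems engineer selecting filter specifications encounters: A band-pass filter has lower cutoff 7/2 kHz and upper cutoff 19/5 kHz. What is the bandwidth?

Bandwidth = f_high - f_low
= 19/5 kHz - 7/2 kHz = 3/10 kHz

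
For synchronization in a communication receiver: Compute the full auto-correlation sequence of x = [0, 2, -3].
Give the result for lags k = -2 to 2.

r_xx[k] = sum_m x[m]*x[m+k], indexed from 0, for k = -2 to 2:
  r_xx[-2] = x[2]*x[0] = 0
  r_xx[-1] = x[1]*x[0] + x[2]*x[1] = -6
  r_xx[0] = x[0]*x[0] + x[1]*x[1] + x[2]*x[2] = 13
  r_xx[1] = x[0]*x[1] + x[1]*x[2] = -6
  r_xx[2] = x[0]*x[2] = 0
r_xx = [0, -6, 13, -6, 0]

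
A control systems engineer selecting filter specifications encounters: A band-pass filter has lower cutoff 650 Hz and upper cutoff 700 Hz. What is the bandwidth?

Bandwidth = f_high - f_low
= 700 Hz - 650 Hz = 50 Hz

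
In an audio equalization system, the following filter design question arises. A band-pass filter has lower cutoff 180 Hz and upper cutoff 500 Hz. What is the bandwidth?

Bandwidth = f_high - f_low
= 500 Hz - 180 Hz = 320 Hz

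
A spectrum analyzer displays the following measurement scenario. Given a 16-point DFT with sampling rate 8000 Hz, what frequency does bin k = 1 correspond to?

The frequency of DFT bin k is: f_k = k * f_s / N
f_1 = 1 * 8000 / 16 = 500 Hz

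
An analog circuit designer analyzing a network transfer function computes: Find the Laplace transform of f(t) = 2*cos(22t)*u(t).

Standard pair: cos(wt)*u(t) <-> s/(s^2+w^2)
With w = 22: L{2*cos(22t)*u(t)} = 2s/(s^2+484)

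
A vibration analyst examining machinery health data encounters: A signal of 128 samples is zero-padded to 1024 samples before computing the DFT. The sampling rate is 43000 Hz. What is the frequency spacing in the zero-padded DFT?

Original DFT: N = 128, resolution = f_s/N = 43000/128 = 5375/16 Hz
Zero-padded DFT: N = 1024, resolution = f_s/N = 43000/1024 = 5375/128 Hz
Zero-padding interpolates the spectrum (finer frequency grid)
but does NOT improve the true spectral resolution (ability to resolve close frequencies).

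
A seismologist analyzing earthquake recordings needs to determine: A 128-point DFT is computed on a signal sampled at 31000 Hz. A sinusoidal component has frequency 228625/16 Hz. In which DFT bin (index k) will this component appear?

DFT frequency resolution = f_s/N = 31000/128 = 3875/16 Hz
Bin index k = f_signal / resolution = 228625/16 / 3875/16 = 59
The signal frequency 228625/16 Hz falls in DFT bin k = 59.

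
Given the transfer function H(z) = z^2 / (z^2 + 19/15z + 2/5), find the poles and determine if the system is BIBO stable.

Poles are roots of the denominator: z^2 + 19/15z + 2/5 = 0.
Quadratic formula: z = [-(19/15) +/- sqrt((19/15)^2 - 4*(2/5))] / 2
Discriminant = 361/225 - 8/5 = 1/225; sqrt = 1/15.
z = (-19/15 +/- 1/15) / 2 => z = -3/5 or z = -2/3.
|p1| = 2/3, |p2| = 3/5.
For BIBO stability, all poles must lie inside the unit circle (|p| < 1).
System is STABLE since both |p| < 1.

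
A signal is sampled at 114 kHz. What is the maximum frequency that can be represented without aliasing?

The maximum frequency that can be represented without aliasing
is the Nyquist frequency: f_max = f_s / 2 = 114 kHz / 2 = 57 kHz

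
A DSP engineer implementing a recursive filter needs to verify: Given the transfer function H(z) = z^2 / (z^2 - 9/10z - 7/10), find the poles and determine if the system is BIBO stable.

Poles are roots of the denominator: z^2 - 9/10z - 7/10 = 0.
Quadratic formula: z = [-(-9/10) +/- sqrt((-9/10)^2 - 4*(-7/10))] / 2
Discriminant = 81/100 + 14/5 = 361/100; sqrt = 19/10.
z = (9/10 +/- 19/10) / 2 => z = 7/5 or z = -1/2.
|p1| = 7/5, |p2| = 1/2.
For BIBO stability, all poles must lie inside the unit circle (|p| < 1).
System is UNSTABLE since at least one |p| >= 1.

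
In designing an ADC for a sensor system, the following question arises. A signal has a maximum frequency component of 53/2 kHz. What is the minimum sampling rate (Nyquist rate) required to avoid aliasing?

By the Nyquist-Shannon sampling theorem,
the minimum sampling rate (Nyquist rate) must be at least 2 * f_max.
Nyquist rate = 2 * 53/2 kHz = 53 kHz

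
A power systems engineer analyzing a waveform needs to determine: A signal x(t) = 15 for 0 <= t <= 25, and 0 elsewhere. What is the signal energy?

Energy = integral of |x(t)|^2 dt over the signal duration
= 15^2 * 25 = 225 * 25 = 5625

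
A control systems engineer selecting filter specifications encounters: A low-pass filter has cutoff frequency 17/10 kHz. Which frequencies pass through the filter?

A low-pass filter passes all frequencies below the cutoff frequency 17/10 kHz and attenuates higher frequencies.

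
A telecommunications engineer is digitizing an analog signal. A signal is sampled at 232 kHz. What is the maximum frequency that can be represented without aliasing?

The maximum frequency that can be represented without aliasing
is the Nyquist frequency: f_max = f_s / 2 = 232 kHz / 2 = 116 kHz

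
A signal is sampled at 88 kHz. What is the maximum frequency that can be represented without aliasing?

The maximum frequency that can be represented without aliasing
is the Nyquist frequency: f_max = f_s / 2 = 88 kHz / 2 = 44 kHz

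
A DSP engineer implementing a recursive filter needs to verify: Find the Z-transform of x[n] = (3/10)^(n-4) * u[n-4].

Time-shifting property: if X(z) = Z{x[n]}, then Z{x[n-d]} = z^(-d) * X(z)
X(z) = z/(z - 3/10) for x[n] = (3/10)^n * u[n]
Z{x[n-4]} = z^(-4) * z/(z - 3/10) = z^(-3)/(z - 3/10)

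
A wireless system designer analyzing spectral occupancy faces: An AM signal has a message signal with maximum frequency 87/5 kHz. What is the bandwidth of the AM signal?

In AM (double-sideband), the bandwidth is twice the message frequency.
BW = 2 * f_m = 2 * 87/5 kHz = 174/5 kHz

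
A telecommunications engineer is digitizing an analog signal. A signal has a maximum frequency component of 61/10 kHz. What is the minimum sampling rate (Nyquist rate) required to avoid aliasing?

By the Nyquist-Shannon sampling theorem,
the minimum sampling rate (Nyquist rate) must be at least 2 * f_max.
Nyquist rate = 2 * 61/10 kHz = 61/5 kHz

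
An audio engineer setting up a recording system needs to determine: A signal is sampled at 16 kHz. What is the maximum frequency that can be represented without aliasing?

The maximum frequency that can be represented without aliasing
is the Nyquist frequency: f_max = f_s / 2 = 16 kHz / 2 = 8 kHz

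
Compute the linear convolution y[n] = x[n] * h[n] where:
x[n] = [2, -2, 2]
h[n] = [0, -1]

y[n] = sum_k x[k]*h[n-k]. Output length = len(x) + len(h) - 1 = 3 + 2 - 1 = 4.
y[0] = 2*0 = 0
y[1] = -2*0 + 2*-1 = -2
y[2] = 2*0 + -2*-1 = 2
y[3] = 2*-1 = -2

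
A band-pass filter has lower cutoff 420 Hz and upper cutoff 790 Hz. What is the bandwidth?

Bandwidth = f_high - f_low
= 790 Hz - 420 Hz = 370 Hz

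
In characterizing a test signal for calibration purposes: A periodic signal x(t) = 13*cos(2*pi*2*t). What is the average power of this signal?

Average power of A*cos(wt) is A^2/2.
P = 13^2 / 2 = 169/2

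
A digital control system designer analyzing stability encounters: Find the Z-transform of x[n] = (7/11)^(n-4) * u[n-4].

Time-shifting property: if X(z) = Z{x[n]}, then Z{x[n-d]} = z^(-d) * X(z)
X(z) = z/(z - 7/11) for x[n] = (7/11)^n * u[n]
Z{x[n-4]} = z^(-4) * z/(z - 7/11) = z^(-3)/(z - 7/11)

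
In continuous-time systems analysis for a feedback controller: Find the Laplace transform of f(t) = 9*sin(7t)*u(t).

Standard pair: sin(wt)*u(t) <-> w/(s^2+w^2)
With w = 7: L{9*sin(7t)*u(t)} = 63/(s^2+49)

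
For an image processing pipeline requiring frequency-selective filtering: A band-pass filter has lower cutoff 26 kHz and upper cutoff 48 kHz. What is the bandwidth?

Bandwidth = f_high - f_low
= 48 kHz - 26 kHz = 22 kHz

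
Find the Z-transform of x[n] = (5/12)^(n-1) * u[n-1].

Time-shifting property: if X(z) = Z{x[n]}, then Z{x[n-d]} = z^(-d) * X(z)
X(z) = z/(z - 5/12) for x[n] = (5/12)^n * u[n]
Z{x[n-1]} = z^(-1) * z/(z - 5/12) = 1/(z - 5/12)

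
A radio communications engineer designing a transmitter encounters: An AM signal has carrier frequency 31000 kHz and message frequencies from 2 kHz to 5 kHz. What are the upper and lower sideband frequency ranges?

Upper sideband (USB) = fc + [fm_low, fm_high] = 31000 + [2, 5] = [31002, 31005] kHz
Lower sideband (LSB) = fc - [fm_high, fm_low] = 31000 - [5, 2] = [30995, 30998] kHz
Total occupied spectrum: 30995 kHz to 31005 kHz (plus carrier at 31000 kHz)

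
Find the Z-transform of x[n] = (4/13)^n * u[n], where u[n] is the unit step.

The Z-transform of a^n * u[n] is z/(z-a) for |z| > |a|.
Here a = 4/13, so X(z) = z/(z - (4/13)) = 13z/(13z - 4)
ROC: |z| > 4/13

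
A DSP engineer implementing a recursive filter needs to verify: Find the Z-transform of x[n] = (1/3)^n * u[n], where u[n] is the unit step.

The Z-transform of a^n * u[n] is z/(z-a) for |z| > |a|.
Here a = 1/3, so X(z) = z/(z - (1/3)) = 3z/(3z - 1)
ROC: |z| > 1/3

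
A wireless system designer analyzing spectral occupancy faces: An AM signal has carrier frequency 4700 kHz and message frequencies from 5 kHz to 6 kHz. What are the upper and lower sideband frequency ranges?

Upper sideband (USB) = fc + [fm_low, fm_high] = 4700 + [5, 6] = [4705, 4706] kHz
Lower sideband (LSB) = fc - [fm_high, fm_low] = 4700 - [6, 5] = [4694, 4695] kHz
Total occupied spectrum: 4694 kHz to 4706 kHz (plus carrier at 4700 kHz)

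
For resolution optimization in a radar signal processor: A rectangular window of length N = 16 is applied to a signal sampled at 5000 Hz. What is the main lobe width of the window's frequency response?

For a rectangular window of length N,
the main lobe width in frequency is 2*f_s/N.
= 2*5000/16 = 625 Hz
This determines the minimum frequency separation for resolving two sinusoids.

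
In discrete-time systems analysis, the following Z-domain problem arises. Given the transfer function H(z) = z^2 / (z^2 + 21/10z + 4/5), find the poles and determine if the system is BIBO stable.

Poles are roots of the denominator: z^2 + 21/10z + 4/5 = 0.
Quadratic formula: z = [-(21/10) +/- sqrt((21/10)^2 - 4*(4/5))] / 2
Discriminant = 441/100 - 16/5 = 121/100; sqrt = 11/10.
z = (-21/10 +/- 11/10) / 2 => z = -1/2 or z = -8/5.
|p1| = 8/5, |p2| = 1/2.
For BIBO stability, all poles must lie inside the unit circle (|p| < 1).
System is UNSTABLE since at least one |p| >= 1.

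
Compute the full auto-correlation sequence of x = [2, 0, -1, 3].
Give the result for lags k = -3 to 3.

r_xx[k] = sum_m x[m]*x[m+k], indexed from 0, for k = -3 to 3:
  r_xx[-3] = x[3]*x[0] = 6
  r_xx[-2] = x[2]*x[0] + x[3]*x[1] = -2
  r_xx[-1] = x[1]*x[0] + x[2]*x[1] + x[3]*x[2] = -3
  r_xx[0] = x[0]*x[0] + x[1]*x[1] + x[2]*x[2] + x[3]*x[3] = 14
  r_xx[1] = x[0]*x[1] + x[1]*x[2] + x[2]*x[3] = -3
  r_xx[2] = x[0]*x[2] + x[1]*x[3] = -2
  r_xx[3] = x[0]*x[3] = 6
r_xx = [6, -2, -3, 14, -3, -2, 6]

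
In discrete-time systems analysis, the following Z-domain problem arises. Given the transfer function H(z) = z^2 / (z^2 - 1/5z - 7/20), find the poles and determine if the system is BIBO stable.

Poles are roots of the denominator: z^2 - 1/5z - 7/20 = 0.
Quadratic formula: z = [-(-1/5) +/- sqrt((-1/5)^2 - 4*(-7/20))] / 2
Discriminant = 1/25 + 7/5 = 36/25; sqrt = 6/5.
z = (1/5 +/- 6/5) / 2 => z = 7/10 or z = -1/2.
|p1| = 1/2, |p2| = 7/10.
For BIBO stability, all poles must lie inside the unit circle (|p| < 1).
System is STABLE since both |p| < 1.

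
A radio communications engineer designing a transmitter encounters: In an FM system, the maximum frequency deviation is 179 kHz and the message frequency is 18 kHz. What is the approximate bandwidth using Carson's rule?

Carson's rule: BW = 2*(delta_f + f_m)
= 2*(179 + 18) kHz = 394 kHz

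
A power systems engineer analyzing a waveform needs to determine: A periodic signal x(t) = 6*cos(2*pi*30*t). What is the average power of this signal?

Average power of A*cos(wt) is A^2/2.
P = 6^2 / 2 = 36/2 = 18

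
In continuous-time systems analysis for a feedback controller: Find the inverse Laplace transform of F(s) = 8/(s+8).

Standard pair: k/(s+a) <-> k*e^(-at)*u(t)
With k=8, a=8: f(t) = 8*e^(-8t)*u(t)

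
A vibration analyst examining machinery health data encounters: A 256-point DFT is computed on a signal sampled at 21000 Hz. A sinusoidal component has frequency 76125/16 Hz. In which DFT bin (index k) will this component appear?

DFT frequency resolution = f_s/N = 21000/256 = 2625/32 Hz
Bin index k = f_signal / resolution = 76125/16 / 2625/32 = 58
The signal frequency 76125/16 Hz falls in DFT bin k = 58.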